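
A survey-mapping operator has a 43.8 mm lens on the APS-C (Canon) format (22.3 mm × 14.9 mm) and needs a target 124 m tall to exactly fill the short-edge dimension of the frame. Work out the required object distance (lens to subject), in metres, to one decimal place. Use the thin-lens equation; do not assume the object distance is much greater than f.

364.6 m

W: 124 m = 124000 mm.
Magnification m = h/W = dᵢ/dₒ; combined with 1/f = 1/dₒ + 1/dᵢ this gives dₒ = f·(1 + W/h).
dₒ = 43.8 mm × (1 + 124000/14.9) = 43.8 × 8323.1477 ≈ 364553.867 mm = 364.554 m.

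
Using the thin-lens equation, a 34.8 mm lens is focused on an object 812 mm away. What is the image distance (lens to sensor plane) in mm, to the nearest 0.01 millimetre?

1/dᵢ = 1/f − 1/dₒ = 1/34.8 − 1/812 = 0.0275041 mm⁻¹.
dᵢ = 1/0.0275041 ≈ 36.3582 mm.

36.36 mm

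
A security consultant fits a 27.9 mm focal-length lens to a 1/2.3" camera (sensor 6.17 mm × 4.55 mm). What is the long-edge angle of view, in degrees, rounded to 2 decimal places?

12.62°

Angle of view α = 2·arctan(w/2f) with w = 6.17 mm and f = 27.9 mm.
w/2f = 0.11057; arctan(0.11057) ≈ 6.3098°, so α ≈ 12.6195°.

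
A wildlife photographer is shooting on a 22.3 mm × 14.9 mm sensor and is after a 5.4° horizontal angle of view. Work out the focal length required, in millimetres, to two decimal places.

236.44 mm

From α = 2·arctan(w/2f) we get f = w / (2·tan(α/2)).
With w = 22.3 mm and α/2 = 2.7°, tan(α/2) ≈ 0.04716, so f ≈ 22.3 / 0.09432 ≈ 236.4352 mm.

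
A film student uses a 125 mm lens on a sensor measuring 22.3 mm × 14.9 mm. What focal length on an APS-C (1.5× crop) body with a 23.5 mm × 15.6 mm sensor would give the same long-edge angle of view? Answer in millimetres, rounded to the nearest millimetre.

Equal angle of view means equal width/f ratio, so f₂ = f₁ · (width₂/width₁) = 125 × 23.5/22.3.
f₂ = 125 × 1.05381 ≈ 131.726 mm.

132 mm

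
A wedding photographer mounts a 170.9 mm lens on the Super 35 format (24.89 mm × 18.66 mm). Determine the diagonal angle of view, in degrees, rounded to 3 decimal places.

10.401°

Sensor diagonal = √(24.89² + 18.66²) = √967.7077 ≈ 31.1080 mm.
Angle of view α = 2·arctan(d/2f) with d = 31.1080 mm and f = 170.9 mm.
d/2f = 0.09101; arctan(0.09101) ≈ 5.2003°, so α ≈ 10.4006°.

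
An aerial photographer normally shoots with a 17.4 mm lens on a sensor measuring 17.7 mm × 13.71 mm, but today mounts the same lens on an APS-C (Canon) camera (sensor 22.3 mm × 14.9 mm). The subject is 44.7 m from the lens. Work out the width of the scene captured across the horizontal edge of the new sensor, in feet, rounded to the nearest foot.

The focal length stays 17.4 mm; the relevant sensor dimension is now w = 22.3 mm. Object distance dₒ = 44.7 m = 44700 mm.
Thin-lens field width W = w·(dₒ − f)/f = 22.3 × (44700 − 17.4)/17.4 ≈ 57265.631 mm = 57265.631/304.8 ft = 187.879 ft.

188 ft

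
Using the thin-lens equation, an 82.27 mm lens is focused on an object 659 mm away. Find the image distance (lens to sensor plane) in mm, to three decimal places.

94.006 mm

1/dᵢ = 1/f − 1/dₒ = 1/82.27 − 1/659 = 0.0106376 mm⁻¹.
dᵢ = 1/0.0106376 ≈ 94.0057 mm.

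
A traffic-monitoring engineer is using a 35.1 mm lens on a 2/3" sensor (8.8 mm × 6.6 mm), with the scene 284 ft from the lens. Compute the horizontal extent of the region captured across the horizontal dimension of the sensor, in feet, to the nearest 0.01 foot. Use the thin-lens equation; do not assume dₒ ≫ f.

dₒ: 284 ft × 304.8 mm/ft = 86563.20 mm.
Similar triangles through the lens centre give W/dₒ = w/dᵢ; with 1/f = 1/dₒ + 1/dᵢ this gives W = w·(dₒ − f)/f.
W = 8.8 mm × (86563.2 − 35.1) / 35.1 = 8.8 × 2465.1880 ≈ 21693.654 mm = 21693.654/304.8 ft = 71.1734 ft.

71.17 ft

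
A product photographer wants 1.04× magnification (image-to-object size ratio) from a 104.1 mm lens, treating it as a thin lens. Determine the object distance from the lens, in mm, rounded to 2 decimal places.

With m = dᵢ/dₒ and 1/f = 1/dₒ + 1/dᵢ, substituting dᵢ = m·dₒ gives 1/f = (1 + 1/m)/dₒ, hence dₒ = f·(1 + 1/m).
dₒ = 104.1 × (1 + 1/1.04) = 104.1 × 1.96154 ≈ 204.196 mm.

204.20 mm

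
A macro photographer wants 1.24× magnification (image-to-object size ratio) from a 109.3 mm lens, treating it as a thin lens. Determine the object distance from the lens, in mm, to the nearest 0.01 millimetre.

197.45 mm

With m = dᵢ/dₒ and 1/f = 1/dₒ + 1/dᵢ, substituting dᵢ = m·dₒ gives 1/f = (1 + 1/m)/dₒ, hence dₒ = f·(1 + 1/m).
dₒ = 109.3 × (1 + 1/1.24) = 109.3 × 1.80645 ≈ 197.445 mm.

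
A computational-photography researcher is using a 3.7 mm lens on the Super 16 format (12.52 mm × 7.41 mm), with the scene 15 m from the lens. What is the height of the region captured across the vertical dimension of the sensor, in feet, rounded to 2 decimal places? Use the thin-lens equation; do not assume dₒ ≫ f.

98.53 ft

dₒ: 15 m = 15000 mm.
Similar triangles through the lens centre give W/dₒ = h/dᵢ; with 1/f = 1/dₒ + 1/dᵢ this gives W = h·(dₒ − f)/f.
W = 7.41 mm × (15000 − 3.7) / 3.7 = 7.41 × 4053.0541 ≈ 30033.131 mm = 30033.131/304.8 ft = 98.5339 ft.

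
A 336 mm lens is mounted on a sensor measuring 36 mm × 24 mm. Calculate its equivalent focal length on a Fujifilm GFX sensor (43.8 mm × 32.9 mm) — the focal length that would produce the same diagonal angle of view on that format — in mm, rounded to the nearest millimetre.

Sensor diagonal = √(36² + 24²) = √1872.0000 ≈ 43.2666 mm.
Sensor diagonal = √(43.8² + 32.9²) = √3000.8500 ≈ 54.7800 mm.
Equal angle of view means equal diagonal/f ratio, so f₂ = f₁ · (diagonal₂/diagonal₁) = 336 × 54.7800/43.2666.
f₂ = 336 × 1.26610 ≈ 425.411 mm.

425 mm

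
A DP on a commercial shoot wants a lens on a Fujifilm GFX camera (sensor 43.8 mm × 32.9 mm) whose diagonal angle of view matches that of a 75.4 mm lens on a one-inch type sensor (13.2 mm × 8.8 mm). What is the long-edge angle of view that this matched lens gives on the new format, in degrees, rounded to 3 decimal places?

9.616°

Sensor diagonal = √(13.2² + 8.8²) = √251.6800 ≈ 15.8644 mm.
Sensor diagonal = √(43.8² + 32.9²) = √3000.8500 ≈ 54.7800 mm.
Equal diagonal AOV ⇒ f₂ = f₁ · 54.7800/15.8644 = 75.4 × 3.45301 ≈ 260.3569 mm.
Long-edge AOV on the new format = 2·arctan(43.8 / (2 × 260.3569)) = 2·arctan(0.08412) ≈ 9.6163°.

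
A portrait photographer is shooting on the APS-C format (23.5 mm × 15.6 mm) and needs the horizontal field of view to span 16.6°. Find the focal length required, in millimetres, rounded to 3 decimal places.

80.543 mm

From α = 2·arctan(w/2f) we get f = w / (2·tan(α/2)).
With w = 23.5 mm and α/2 = 8.3°, tan(α/2) ≈ 0.14588, so f ≈ 23.5 / 0.29177 ≈ 80.5433 mm.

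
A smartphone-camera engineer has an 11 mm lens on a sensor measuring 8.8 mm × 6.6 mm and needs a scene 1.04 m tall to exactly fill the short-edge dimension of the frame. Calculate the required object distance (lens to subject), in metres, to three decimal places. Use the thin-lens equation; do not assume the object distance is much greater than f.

W: 1.04 m = 1040 mm.
Magnification m = h/W = dᵢ/dₒ; combined with 1/f = 1/dₒ + 1/dᵢ this gives dₒ = f·(1 + W/h).
dₒ = 11 mm × (1 + 1040/6.6) = 11 × 158.5758 ≈ 1744.333 mm = 1.74433 m.

1.744 m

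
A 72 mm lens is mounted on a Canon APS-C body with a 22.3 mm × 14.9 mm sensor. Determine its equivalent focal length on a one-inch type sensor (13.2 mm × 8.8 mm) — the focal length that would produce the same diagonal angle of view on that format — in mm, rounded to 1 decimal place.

Sensor diagonal = √(22.3² + 14.9²) = √719.3000 ≈ 26.8198 mm.
Sensor diagonal = √(13.2² + 8.8²) = √251.6800 ≈ 15.8644 mm.
Equal angle of view means equal diagonal/f ratio, so f₂ = f₁ · (diagonal₂/diagonal₁) = 72 × 15.8644/26.8198.
f₂ = 72 × 0.59152 ≈ 42.589 mm.

42.6 mm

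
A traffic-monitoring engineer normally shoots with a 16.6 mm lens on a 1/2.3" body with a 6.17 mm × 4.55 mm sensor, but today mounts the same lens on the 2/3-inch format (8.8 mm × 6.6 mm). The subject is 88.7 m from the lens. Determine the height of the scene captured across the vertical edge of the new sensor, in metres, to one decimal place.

35.3 m

The focal length stays 16.6 mm; the relevant sensor dimension is now h = 6.6 mm. Object distance dₒ = 88.7 m = 88700 mm.
Thin-lens field height W = h·(dₒ − f)/f = 6.6 × (88700 − 16.6)/16.6 ≈ 35259.665 mm = 35.2597 m.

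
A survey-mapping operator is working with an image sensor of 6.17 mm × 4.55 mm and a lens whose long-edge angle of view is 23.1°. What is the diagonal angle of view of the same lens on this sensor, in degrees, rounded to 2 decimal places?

28.49°

From the long-edge AOV: f = 6.17 / (2·tan(11.55°)) = 6.17 / 0.40872 ≈ 15.0958 mm.
Sensor diagonal = √(6.17² + 4.55²) = √58.7714 ≈ 7.6663 mm.
Diagonal AOV = 2·arctan(7.6663 / (2 × 15.0958)) = 2·arctan(0.25392) ≈ 28.4948°.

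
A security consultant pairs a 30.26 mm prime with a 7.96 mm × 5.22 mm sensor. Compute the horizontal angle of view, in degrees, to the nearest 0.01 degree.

Angle of view α = 2·arctan(w/2f) with w = 7.96 mm and f = 30.26 mm.
w/2f = 0.13153; arctan(0.13153) ≈ 7.4929°, so α ≈ 14.9858°.

14.99°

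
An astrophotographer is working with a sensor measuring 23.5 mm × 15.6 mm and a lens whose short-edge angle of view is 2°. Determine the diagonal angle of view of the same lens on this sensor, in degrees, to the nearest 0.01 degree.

3.62°

From the short-edge AOV: f = 15.6 / (2·tan(1°)) = 15.6 / 0.03491 ≈ 446.8617 mm.
Sensor diagonal = √(23.5² + 15.6²) = √795.6100 ≈ 28.2066 mm.
Diagonal AOV = 2·arctan(28.2066 / (2 × 446.8617)) = 2·arctan(0.03156) ≈ 3.6154°.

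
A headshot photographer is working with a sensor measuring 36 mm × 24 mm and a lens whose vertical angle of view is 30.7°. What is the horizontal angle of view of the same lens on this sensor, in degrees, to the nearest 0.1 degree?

From the vertical AOV: f = 24 / (2·tan(15.35°)) = 24 / 0.54901 ≈ 43.7147 mm.
Horizontal AOV = 2·arctan(36 / (2 × 43.7147)) = 2·arctan(0.41176) ≈ 44.7599°.

44.8°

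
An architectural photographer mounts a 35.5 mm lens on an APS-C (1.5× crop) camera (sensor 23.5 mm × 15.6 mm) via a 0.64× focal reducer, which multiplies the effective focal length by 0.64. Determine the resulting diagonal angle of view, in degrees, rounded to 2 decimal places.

Effective focal length f = 35.5 × 0.64 = 22.72 mm.
Sensor diagonal = √(23.5² + 15.6²) = √795.6100 ≈ 28.2066 mm.
α = 2·arctan(28.207 / (2 × 22.72)) = 2·arctan(0.62074) ≈ 63.6593°.

63.66°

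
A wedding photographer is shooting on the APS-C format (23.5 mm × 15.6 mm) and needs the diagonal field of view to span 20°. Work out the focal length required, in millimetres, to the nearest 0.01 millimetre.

79.98 mm

Sensor diagonal = √(23.5² + 15.6²) = √795.6100 ≈ 28.2066 mm.
From α = 2·arctan(d/2f) we get f = d / (2·tan(α/2)).
With d = 28.2066 mm and α/2 = 10°, tan(α/2) ≈ 0.17633, so f ≈ 28.2066 / 0.35265 ≈ 79.9837 mm.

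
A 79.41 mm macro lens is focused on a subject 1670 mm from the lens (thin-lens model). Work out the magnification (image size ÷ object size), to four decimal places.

Thin lens: 1/f = 1/dₒ + 1/dᵢ → 1/dᵢ = 1/79.41 − 1/1670 = 0.0119941 mm⁻¹, so dᵢ ≈ 83.3745 mm.
Magnification m = dᵢ/dₒ = 83.3745/1670 ≈ 0.04992.

0.0499×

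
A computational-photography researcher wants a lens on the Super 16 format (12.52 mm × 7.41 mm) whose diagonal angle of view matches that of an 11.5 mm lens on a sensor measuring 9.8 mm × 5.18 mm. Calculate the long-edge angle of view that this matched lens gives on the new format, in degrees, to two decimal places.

Sensor diagonal = √(9.8² + 5.18²) = √122.8724 ≈ 11.0848 mm.
Sensor diagonal = √(12.52² + 7.41²) = √211.6585 ≈ 14.5485 mm.
Equal diagonal AOV ⇒ f₂ = f₁ · 14.5485/11.0848 = 11.5 × 1.31247 ≈ 15.0935 mm.
Long-edge AOV on the new format = 2·arctan(12.52 / (2 × 15.0935)) = 2·arctan(0.41475) ≈ 45.0524°.

45.05°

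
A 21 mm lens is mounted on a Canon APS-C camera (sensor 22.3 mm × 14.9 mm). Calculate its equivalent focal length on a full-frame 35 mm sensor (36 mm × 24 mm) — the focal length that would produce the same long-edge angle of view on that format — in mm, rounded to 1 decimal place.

33.9 mm

Equal angle of view means equal width/f ratio, so f₂ = f₁ · (width₂/width₁) = 21 × 36/22.3.
f₂ = 21 × 1.61435 ≈ 33.901 mm.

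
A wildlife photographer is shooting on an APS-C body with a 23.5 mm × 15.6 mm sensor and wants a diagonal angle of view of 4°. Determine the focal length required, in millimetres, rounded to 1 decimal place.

403.9 mm

Sensor diagonal = √(23.5² + 15.6²) = √795.6100 ≈ 28.2066 mm.
From α = 2·arctan(d/2f) we get f = d / (2·tan(α/2)).
With d = 28.2066 mm and α/2 = 2°, tan(α/2) ≈ 0.03492, so f ≈ 28.2066 / 0.06984 ≈ 403.8651 mm.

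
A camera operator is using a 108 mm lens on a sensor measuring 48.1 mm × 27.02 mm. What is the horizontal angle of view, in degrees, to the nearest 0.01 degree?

Angle of view α = 2·arctan(w/2f) with w = 48.1 mm and f = 108 mm.
w/2f = 0.22269; arctan(0.22269) ≈ 12.5541°, so α ≈ 25.1082°.

25.11°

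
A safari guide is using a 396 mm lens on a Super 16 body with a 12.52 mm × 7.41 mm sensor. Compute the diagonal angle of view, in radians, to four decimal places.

Sensor diagonal = √(12.52² + 7.41²) = √211.6585 ≈ 14.5485 mm.
Angle of view α = 2·arctan(d/2f) with d = 14.5485 mm and f = 396 mm.
d/2f = 0.01837; arctan(0.01837) ≈ 0.0184 rad, so α ≈ 0.0367 rad.

0.0367 rad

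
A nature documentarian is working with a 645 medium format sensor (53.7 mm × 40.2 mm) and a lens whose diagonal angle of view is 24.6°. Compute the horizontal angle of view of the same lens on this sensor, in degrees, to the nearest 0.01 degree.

Sensor diagonal = √(53.7² + 40.2²) = √4499.7300 ≈ 67.0800 mm.
From the diagonal AOV: f = 67.0800 / (2·tan(12.3°)) = 67.0800 / 0.43607 ≈ 153.8284 mm.
Horizontal AOV = 2·arctan(53.7 / (2 × 153.8284)) = 2·arctan(0.17455) ≈ 19.8019°.

19.80°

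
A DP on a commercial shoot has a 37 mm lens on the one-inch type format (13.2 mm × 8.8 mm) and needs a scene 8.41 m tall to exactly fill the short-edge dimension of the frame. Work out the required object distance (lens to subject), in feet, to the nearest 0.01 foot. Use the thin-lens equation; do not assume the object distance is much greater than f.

116.13 ft

W: 8.41 m = 8410 mm.
Magnification m = h/W = dᵢ/dₒ; combined with 1/f = 1/dₒ + 1/dᵢ this gives dₒ = f·(1 + W/h).
dₒ = 37 mm × (1 + 8410/8.8) = 37 × 956.6818 ≈ 35397.227 mm = 35397.227/304.8 ft = 116.133 ft.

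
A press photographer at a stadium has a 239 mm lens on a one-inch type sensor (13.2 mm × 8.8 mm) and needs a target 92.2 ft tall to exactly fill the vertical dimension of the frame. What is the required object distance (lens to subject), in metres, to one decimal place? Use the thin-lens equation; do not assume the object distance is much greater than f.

W: 92.2 ft × 304.8 mm/ft = 28102.56 mm.
Magnification m = h/W = dᵢ/dₒ; combined with 1/f = 1/dₒ + 1/dᵢ this gives dₒ = f·(1 + W/h).
dₒ = 239 mm × (1 + 28102.6/8.8) = 239 × 3194.4726 ≈ 763478.957 mm = 763.479 m.

763.5 m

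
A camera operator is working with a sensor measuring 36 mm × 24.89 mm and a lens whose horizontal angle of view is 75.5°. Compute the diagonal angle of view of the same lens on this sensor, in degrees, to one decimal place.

86.5°

From the horizontal AOV: f = 36 / (2·tan(37.75°)) = 36 / 1.54857 ≈ 23.2473 mm.
Sensor diagonal = √(36² + 24.89²) = √1915.5121 ≈ 43.7666 mm.
Diagonal AOV = 2·arctan(43.7666 / (2 × 23.2473)) = 2·arctan(0.94132) ≈ 86.5376°.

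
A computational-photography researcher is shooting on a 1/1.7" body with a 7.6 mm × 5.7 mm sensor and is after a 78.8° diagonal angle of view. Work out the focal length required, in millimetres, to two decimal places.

5.78 mm

Sensor diagonal = √(7.6² + 5.7²) = √90.2500 ≈ 9.5000 mm.
From α = 2·arctan(d/2f) we get f = d / (2·tan(α/2)).
With d = 9.5000 mm and α/2 = 39.4°, tan(α/2) ≈ 0.82141, so f ≈ 9.5000 / 1.64282 ≈ 5.7827 mm.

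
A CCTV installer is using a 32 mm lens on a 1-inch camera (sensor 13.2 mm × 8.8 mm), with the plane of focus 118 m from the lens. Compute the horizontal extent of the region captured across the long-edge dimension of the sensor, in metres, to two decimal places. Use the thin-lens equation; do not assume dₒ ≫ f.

48.66 m

dₒ: 118 m = 118000 mm.
Similar triangles through the lens centre give W/dₒ = w/dᵢ; with 1/f = 1/dₒ + 1/dᵢ this gives W = w·(dₒ − f)/f.
W = 13.2 mm × (118000 − 32) / 32 = 13.2 × 3686.5000 ≈ 48661.800 mm = 48.6618 m.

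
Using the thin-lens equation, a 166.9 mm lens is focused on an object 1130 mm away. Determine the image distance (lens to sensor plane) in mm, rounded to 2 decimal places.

1/dᵢ = 1/f − 1/dₒ = 1/166.9 − 1/1130 = 0.0051067 mm⁻¹.
dᵢ = 1/0.0051067 ≈ 195.8229 mm.

195.82 mm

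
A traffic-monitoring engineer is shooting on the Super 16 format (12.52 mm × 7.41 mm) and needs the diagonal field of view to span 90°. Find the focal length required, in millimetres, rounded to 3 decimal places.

Sensor diagonal = √(12.52² + 7.41²) = √211.6585 ≈ 14.5485 mm.
From α = 2·arctan(d/2f) we get f = d / (2·tan(α/2)).
With d = 14.5485 mm and α/2 = 45°, tan(α/2) ≈ 1.00000, so f ≈ 14.5485 / 2.00000 ≈ 7.2742 mm.

7.274 mm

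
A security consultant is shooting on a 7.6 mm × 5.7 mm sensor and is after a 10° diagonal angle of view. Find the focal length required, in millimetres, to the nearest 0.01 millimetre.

54.29 mm

Sensor diagonal = √(7.6² + 5.7²) = √90.2500 ≈ 9.5000 mm.
From α = 2·arctan(d/2f) we get f = d / (2·tan(α/2)).
With d = 9.5000 mm and α/2 = 5°, tan(α/2) ≈ 0.08749, so f ≈ 9.5000 / 0.17498 ≈ 54.2927 mm.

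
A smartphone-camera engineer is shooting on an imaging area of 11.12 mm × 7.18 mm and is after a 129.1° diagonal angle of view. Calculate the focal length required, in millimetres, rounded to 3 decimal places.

3.150 mm

Sensor diagonal = √(11.12² + 7.18²) = √175.2068 ≈ 13.2366 mm.
From α = 2·arctan(d/2f) we get f = d / (2·tan(α/2)).
With d = 13.2366 mm and α/2 = 64.55°, tan(α/2) ≈ 2.10126, so f ≈ 13.2366 / 4.20252 ≈ 3.1497 mm.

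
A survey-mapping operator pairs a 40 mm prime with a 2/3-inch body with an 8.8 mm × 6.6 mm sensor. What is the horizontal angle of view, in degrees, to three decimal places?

12.555°

Angle of view α = 2·arctan(w/2f) with w = 8.8 mm and f = 40 mm.
w/2f = 0.11000; arctan(0.11000) ≈ 6.2773°, so α ≈ 12.5546°.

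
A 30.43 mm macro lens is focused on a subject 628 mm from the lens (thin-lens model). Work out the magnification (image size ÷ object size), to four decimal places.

Thin lens: 1/f = 1/dₒ + 1/dᵢ → 1/dᵢ = 1/30.43 − 1/628 = 0.0312700 mm⁻¹, so dᵢ ≈ 31.9796 mm.
Magnification m = dᵢ/dₒ = 31.9796/628 ≈ 0.05092.

0.0509×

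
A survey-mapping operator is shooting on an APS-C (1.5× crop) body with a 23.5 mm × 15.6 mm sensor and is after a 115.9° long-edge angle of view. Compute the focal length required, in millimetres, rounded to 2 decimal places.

7.36 mm

From α = 2·arctan(w/2f) we get f = w / (2·tan(α/2)).
With w = 23.5 mm and α/2 = 57.95°, tan(α/2) ≈ 1.59723, so f ≈ 23.5 / 3.19446 ≈ 7.3565 mm.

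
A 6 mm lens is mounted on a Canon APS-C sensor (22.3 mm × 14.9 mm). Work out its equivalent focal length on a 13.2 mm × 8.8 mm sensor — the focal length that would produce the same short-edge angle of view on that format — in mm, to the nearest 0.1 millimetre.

3.5 mm

Equal angle of view means equal height/f ratio, so f₂ = f₁ · (height₂/height₁) = 6 × 8.8/14.9.
f₂ = 6 × 0.59060 ≈ 3.544 mm.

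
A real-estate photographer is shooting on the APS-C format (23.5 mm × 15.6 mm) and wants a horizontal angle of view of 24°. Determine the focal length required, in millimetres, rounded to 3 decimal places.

55.279 mm

From α = 2·arctan(w/2f) we get f = w / (2·tan(α/2)).
With w = 23.5 mm and α/2 = 12°, tan(α/2) ≈ 0.21256, so f ≈ 23.5 / 0.42511 ≈ 55.2794 mm.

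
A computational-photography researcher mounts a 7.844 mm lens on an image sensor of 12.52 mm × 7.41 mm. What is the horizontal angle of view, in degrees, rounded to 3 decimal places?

77.184°

Angle of view α = 2·arctan(w/2f) with w = 12.52 mm and f = 7.844 mm.
w/2f = 0.79806; arctan(0.79806) ≈ 38.5920°, so α ≈ 77.1841°.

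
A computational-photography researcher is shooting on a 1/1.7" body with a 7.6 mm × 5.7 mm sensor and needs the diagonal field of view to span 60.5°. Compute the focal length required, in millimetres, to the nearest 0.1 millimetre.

Sensor diagonal = √(7.6² + 5.7²) = √90.2500 ≈ 9.5000 mm.
From α = 2·arctan(d/2f) we get f = d / (2·tan(α/2)).
With d = 9.5000 mm and α/2 = 30.25°, tan(α/2) ≈ 0.58318, so f ≈ 9.5000 / 1.16637 ≈ 8.1450 mm.

8.1 mm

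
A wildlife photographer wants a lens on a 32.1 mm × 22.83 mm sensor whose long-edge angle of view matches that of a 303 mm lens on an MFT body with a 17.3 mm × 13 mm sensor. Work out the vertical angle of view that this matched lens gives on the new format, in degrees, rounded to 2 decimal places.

Equal long-edge AOV ⇒ f₂ = f₁ · 32.1/17.3 = 303 × 1.85549 ≈ 562.2139 mm.
Vertical AOV on the new format = 2·arctan(22.83 / (2 × 562.2139)) = 2·arctan(0.02030) ≈ 2.3263°.

2.33°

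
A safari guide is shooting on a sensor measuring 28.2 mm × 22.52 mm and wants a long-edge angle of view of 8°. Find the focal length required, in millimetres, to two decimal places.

From α = 2·arctan(w/2f) we get f = w / (2·tan(α/2)).
With w = 28.2 mm and α/2 = 4°, tan(α/2) ≈ 0.06993, so f ≈ 28.2 / 0.13985 ≈ 201.6394 mm.

201.64 mm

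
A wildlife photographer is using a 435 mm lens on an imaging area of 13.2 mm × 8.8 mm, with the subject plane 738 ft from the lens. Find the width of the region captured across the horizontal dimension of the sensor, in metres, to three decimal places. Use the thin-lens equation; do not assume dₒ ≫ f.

dₒ: 738 ft × 304.8 mm/ft = 224942.39 mm.
Similar triangles through the lens centre give W/dₒ = w/dᵢ; with 1/f = 1/dₒ + 1/dᵢ this gives W = w·(dₒ − f)/f.
W = 13.2 mm × (224942 − 435) / 435 = 13.2 × 516.1089 ≈ 6812.638 mm = 6.81264 m.

6.813 m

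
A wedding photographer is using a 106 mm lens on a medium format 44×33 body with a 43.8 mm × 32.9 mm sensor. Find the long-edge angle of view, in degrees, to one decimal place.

23.3°

Angle of view α = 2·arctan(w/2f) with w = 43.8 mm and f = 106 mm.
w/2f = 0.20660; arctan(0.20660) ≈ 11.6733°, so α ≈ 23.3466°.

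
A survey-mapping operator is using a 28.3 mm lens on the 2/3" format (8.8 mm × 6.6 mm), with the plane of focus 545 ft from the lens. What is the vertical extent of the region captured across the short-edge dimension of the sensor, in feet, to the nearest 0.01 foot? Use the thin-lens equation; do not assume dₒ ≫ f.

dₒ: 545 ft × 304.8 mm/ft = 166115.99 mm.
Similar triangles through the lens centre give W/dₒ = h/dᵢ; with 1/f = 1/dₒ + 1/dᵢ this gives W = h·(dₒ − f)/f.
W = 6.6 mm × (166116 − 28.3) / 28.3 = 6.6 × 5868.8231 ≈ 38734.233 mm = 38734.233/304.8 ft = 127.081 ft.

127.08 ft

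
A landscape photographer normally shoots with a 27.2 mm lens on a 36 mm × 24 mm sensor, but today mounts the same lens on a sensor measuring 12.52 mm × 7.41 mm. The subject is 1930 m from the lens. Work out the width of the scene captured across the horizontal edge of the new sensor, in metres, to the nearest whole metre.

888 m

The focal length stays 27.2 mm; the relevant sensor dimension is now w = 12.52 mm. Object distance dₒ = 1930 m = 1.93e+06 mm.
Thin-lens field width W = w·(dₒ − f)/f = 12.52 × (1.93e+06 − 27.2)/27.2 ≈ 888355.127 mm = 888.355 m.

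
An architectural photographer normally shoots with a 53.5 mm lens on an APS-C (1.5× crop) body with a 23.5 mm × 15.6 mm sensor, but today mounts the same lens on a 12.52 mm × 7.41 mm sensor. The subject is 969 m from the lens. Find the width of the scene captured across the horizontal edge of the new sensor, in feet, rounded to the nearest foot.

744 ft

The focal length stays 53.5 mm; the relevant sensor dimension is now w = 12.52 mm. Object distance dₒ = 969 m = 969000 mm.
Thin-lens field width W = w·(dₒ − f)/f = 12.52 × (969000 − 53.5)/53.5 ≈ 226751.592 mm = 226751.592/304.8 ft = 743.936 ft.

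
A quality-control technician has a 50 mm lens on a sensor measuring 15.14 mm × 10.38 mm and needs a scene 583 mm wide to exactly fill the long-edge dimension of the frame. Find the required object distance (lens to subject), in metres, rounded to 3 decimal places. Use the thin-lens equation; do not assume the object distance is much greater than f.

1.975 m

Magnification m = w/W = dᵢ/dₒ; combined with 1/f = 1/dₒ + 1/dᵢ this gives dₒ = f·(1 + W/w).
dₒ = 50 mm × (1 + 583/15.14) = 50 × 39.5073 ≈ 1975.363 mm = 1.97536 m.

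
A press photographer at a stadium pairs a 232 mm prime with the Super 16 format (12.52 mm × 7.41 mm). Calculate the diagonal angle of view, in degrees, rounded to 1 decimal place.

Sensor diagonal = √(12.52² + 7.41²) = √211.6585 ≈ 14.5485 mm.
Angle of view α = 2·arctan(d/2f) with d = 14.5485 mm and f = 232 mm.
d/2f = 0.03135; arctan(0.03135) ≈ 1.7959°, so α ≈ 3.5918°.

3.6°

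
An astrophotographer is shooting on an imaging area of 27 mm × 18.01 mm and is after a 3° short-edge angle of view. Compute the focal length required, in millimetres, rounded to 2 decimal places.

From α = 2·arctan(h/2f) we get f = h / (2·tan(α/2)).
With h = 18.01 mm and α/2 = 1.5°, tan(α/2) ≈ 0.02619, so f ≈ 18.01 / 0.05237 ≈ 343.8871 mm.

343.89 mm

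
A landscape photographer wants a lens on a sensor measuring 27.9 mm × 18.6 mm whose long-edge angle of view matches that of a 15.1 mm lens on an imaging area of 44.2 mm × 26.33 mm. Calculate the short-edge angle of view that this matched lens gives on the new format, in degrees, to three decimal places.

88.592°

Equal long-edge AOV ⇒ f₂ = f₁ · 27.9/44.2 = 15.1 × 0.63122 ≈ 9.5314 mm.
Short-edge AOV on the new format = 2·arctan(18.6 / (2 × 9.5314)) = 2·arctan(0.97572) ≈ 88.5917°.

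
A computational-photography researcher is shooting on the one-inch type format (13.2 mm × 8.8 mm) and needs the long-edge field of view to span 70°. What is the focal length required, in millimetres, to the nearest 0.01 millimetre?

9.43 mm

From α = 2·arctan(w/2f) we get f = w / (2·tan(α/2)).
With w = 13.2 mm and α/2 = 35°, tan(α/2) ≈ 0.70021, so f ≈ 13.2 / 1.40042 ≈ 9.4258 mm.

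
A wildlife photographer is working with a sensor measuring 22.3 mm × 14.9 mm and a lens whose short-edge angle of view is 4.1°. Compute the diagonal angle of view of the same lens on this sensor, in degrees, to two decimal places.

From the short-edge AOV: f = 14.9 / (2·tan(2.05°)) = 14.9 / 0.07159 ≈ 208.1324 mm.
Sensor diagonal = √(22.3² + 14.9²) = √719.3000 ≈ 26.8198 mm.
Diagonal AOV = 2·arctan(26.8198 / (2 × 208.1324)) = 2·arctan(0.06443) ≈ 7.3729°.

7.37°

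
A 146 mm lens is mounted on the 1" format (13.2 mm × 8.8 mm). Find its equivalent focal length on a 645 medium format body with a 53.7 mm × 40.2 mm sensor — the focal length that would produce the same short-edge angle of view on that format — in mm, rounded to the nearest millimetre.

667 mm

Equal angle of view means equal height/f ratio, so f₂ = f₁ · (height₂/height₁) = 146 × 40.2/8.8.
f₂ = 146 × 4.56818 ≈ 666.955 mm.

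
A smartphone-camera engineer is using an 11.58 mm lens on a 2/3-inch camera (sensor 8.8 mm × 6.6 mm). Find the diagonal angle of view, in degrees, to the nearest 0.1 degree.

Sensor diagonal = √(8.8² + 6.6²) = √121.0000 ≈ 11.0000 mm.
Angle of view α = 2·arctan(d/2f) with d = 11.0000 mm and f = 11.58 mm.
d/2f = 0.47496; arctan(0.47496) ≈ 25.4057°, so α ≈ 50.8114°.

50.8°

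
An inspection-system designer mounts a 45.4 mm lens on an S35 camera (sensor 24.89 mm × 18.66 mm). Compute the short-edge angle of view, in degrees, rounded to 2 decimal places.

23.23°

Angle of view α = 2·arctan(h/2f) with h = 18.66 mm and f = 45.4 mm.
h/2f = 0.20551; arctan(0.20551) ≈ 11.6130°, so α ≈ 23.2260°.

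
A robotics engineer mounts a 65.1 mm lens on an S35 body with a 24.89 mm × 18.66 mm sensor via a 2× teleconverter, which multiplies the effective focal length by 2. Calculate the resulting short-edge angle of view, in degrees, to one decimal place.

Effective focal length f = 65.1 × 2 = 130.2 mm.
α = 2·arctan(18.66 / (2 × 130.2)) = 2·arctan(0.07166) ≈ 8.1975°.

8.2°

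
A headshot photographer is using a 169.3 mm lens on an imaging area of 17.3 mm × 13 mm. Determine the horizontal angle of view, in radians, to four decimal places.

0.1021 rad

Angle of view α = 2·arctan(w/2f) with w = 17.3 mm and f = 169.3 mm.
w/2f = 0.05109; arctan(0.05109) ≈ 0.0510 rad, so α ≈ 0.1021 rad.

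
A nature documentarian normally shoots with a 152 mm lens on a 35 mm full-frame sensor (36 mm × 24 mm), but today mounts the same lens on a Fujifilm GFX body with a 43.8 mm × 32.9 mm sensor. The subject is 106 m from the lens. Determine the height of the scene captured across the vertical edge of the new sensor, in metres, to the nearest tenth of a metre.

The focal length stays 152 mm; the relevant sensor dimension is now h = 32.9 mm. Object distance dₒ = 106 m = 106000 mm.
Thin-lens field height W = h·(dₒ − f)/f = 32.9 × (106000 − 152)/152 ≈ 22910.521 mm = 22.9105 m.

22.9 m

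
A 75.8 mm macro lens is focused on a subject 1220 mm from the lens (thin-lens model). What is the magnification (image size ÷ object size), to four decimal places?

0.0662×

Thin lens: 1/f = 1/dₒ + 1/dᵢ → 1/dᵢ = 1/75.8 − 1/1220 = 0.0123729 mm⁻¹, so dᵢ ≈ 80.8215 mm.
Magnification m = dᵢ/dₒ = 80.8215/1220 ≈ 0.06625.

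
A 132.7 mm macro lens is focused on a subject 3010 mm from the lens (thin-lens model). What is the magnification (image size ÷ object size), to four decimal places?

Thin lens: 1/f = 1/dₒ + 1/dᵢ → 1/dᵢ = 1/132.7 − 1/3010 = 0.0072036 mm⁻¹, so dᵢ ≈ 138.8201 mm.
Magnification m = dᵢ/dₒ = 138.8201/3010 ≈ 0.04612.

0.0461×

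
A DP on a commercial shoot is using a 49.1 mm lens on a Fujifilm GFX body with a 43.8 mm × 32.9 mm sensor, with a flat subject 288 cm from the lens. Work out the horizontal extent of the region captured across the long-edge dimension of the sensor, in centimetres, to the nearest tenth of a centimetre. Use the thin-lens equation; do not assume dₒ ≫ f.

dₒ: 288 cm = 2880 mm.
Similar triangles through the lens centre give W/dₒ = w/dᵢ; with 1/f = 1/dₒ + 1/dᵢ this gives W = w·(dₒ − f)/f.
W = 43.8 mm × (2880 − 49.1) / 49.1 = 43.8 × 57.6558 ≈ 2525.324 mm = 252.532 cm.

252.5 cm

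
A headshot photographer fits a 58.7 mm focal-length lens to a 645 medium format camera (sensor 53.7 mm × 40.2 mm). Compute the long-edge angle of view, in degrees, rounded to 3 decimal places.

49.160°

Angle of view α = 2·arctan(w/2f) with w = 53.7 mm and f = 58.7 mm.
w/2f = 0.45741; arctan(0.45741) ≈ 24.5799°, so α ≈ 49.1597°.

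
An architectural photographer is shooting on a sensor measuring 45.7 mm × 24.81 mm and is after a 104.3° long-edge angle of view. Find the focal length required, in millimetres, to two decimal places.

From α = 2·arctan(w/2f) we get f = w / (2·tan(α/2)).
With w = 45.7 mm and α/2 = 52.15°, tan(α/2) ≈ 1.28687, so f ≈ 45.7 / 2.57374 ≈ 17.7562 mm.

17.76 mm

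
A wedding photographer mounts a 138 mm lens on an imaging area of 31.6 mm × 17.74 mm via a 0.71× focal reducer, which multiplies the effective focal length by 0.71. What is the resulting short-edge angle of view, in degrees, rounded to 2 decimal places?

10.35°

Effective focal length f = 138 × 0.71 = 97.98 mm.
α = 2·arctan(17.74 / (2 × 97.98)) = 2·arctan(0.09053) ≈ 10.3456°.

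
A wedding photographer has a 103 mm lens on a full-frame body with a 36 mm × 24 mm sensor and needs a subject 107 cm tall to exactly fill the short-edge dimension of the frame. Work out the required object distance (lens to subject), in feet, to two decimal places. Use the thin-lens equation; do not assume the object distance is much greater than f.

W: 107 cm = 1070 mm.
Magnification m = h/W = dᵢ/dₒ; combined with 1/f = 1/dₒ + 1/dᵢ this gives dₒ = f·(1 + W/h).
dₒ = 103 mm × (1 + 1070/24) = 103 × 45.5833 ≈ 4695.083 mm = 4695.083/304.8 ft = 15.4038 ft.

15.40 ft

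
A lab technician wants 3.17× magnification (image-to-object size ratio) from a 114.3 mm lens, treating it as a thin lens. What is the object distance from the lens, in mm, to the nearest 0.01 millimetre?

150.36 mm

With m = dᵢ/dₒ and 1/f = 1/dₒ + 1/dᵢ, substituting dᵢ = m·dₒ gives 1/f = (1 + 1/m)/dₒ, hence dₒ = f·(1 + 1/m).
dₒ = 114.3 × (1 + 1/3.17) = 114.3 × 1.31546 ≈ 150.357 mm.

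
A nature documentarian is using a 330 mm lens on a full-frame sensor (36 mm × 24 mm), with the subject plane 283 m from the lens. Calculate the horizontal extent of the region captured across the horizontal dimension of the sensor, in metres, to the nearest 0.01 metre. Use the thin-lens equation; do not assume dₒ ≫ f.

dₒ: 283 m = 283000 mm.
Similar triangles through the lens centre give W/dₒ = w/dᵢ; with 1/f = 1/dₒ + 1/dᵢ this gives W = w·(dₒ − f)/f.
W = 36 mm × (283000 − 330) / 330 = 36 × 856.5758 ≈ 30836.727 mm = 30.8367 m.

30.84 m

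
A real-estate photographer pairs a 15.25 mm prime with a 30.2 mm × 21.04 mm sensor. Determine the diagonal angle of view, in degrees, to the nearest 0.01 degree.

Sensor diagonal = √(30.2² + 21.04²) = √1354.7216 ≈ 36.8065 mm.
Angle of view α = 2·arctan(d/2f) with d = 36.8065 mm and f = 15.25 mm.
d/2f = 1.20677; arctan(1.20677) ≈ 50.3529°, so α ≈ 100.7058°.

100.71°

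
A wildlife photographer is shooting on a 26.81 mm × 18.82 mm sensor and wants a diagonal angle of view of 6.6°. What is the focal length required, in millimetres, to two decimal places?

284.05 mm

Sensor diagonal = √(26.81² + 18.82²) = √1072.9685 ≈ 32.7562 mm.
From α = 2·arctan(d/2f) we get f = d / (2·tan(α/2)).
With d = 32.7562 mm and α/2 = 3.3°, tan(α/2) ≈ 0.05766, so f ≈ 32.7562 / 0.11532 ≈ 284.0479 mm.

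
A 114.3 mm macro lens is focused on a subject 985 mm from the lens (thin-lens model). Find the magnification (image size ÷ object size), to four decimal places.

0.1313×

Thin lens: 1/f = 1/dₒ + 1/dᵢ → 1/dᵢ = 1/114.3 − 1/985 = 0.0077337 mm⁻¹, so dᵢ ≈ 129.3046 mm.
Magnification m = dᵢ/dₒ = 129.3046/985 ≈ 0.13127.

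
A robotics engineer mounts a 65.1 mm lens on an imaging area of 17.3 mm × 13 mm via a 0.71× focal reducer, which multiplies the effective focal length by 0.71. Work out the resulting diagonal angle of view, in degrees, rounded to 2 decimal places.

Effective focal length f = 65.1 × 0.71 = 46.221 mm.
Sensor diagonal = √(17.3² + 13²) = √468.2900 ≈ 21.6400 mm.
α = 2·arctan(21.640 / (2 × 46.221)) = 2·arctan(0.23409) ≈ 26.3506°.

26.35°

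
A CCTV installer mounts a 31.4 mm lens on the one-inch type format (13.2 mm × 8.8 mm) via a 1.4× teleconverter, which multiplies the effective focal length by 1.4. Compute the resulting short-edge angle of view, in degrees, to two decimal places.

11.43°

Effective focal length f = 31.4 × 1.4 = 43.96 mm.
α = 2·arctan(8.8 / (2 × 43.96)) = 2·arctan(0.10009) ≈ 11.4315°.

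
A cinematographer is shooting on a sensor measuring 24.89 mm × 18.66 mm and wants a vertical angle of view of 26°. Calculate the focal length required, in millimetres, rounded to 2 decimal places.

40.41 mm

From α = 2·arctan(h/2f) we get f = h / (2·tan(α/2)).
With h = 18.66 mm and α/2 = 13°, tan(α/2) ≈ 0.23087, so f ≈ 18.66 / 0.46174 ≈ 40.4127 mm.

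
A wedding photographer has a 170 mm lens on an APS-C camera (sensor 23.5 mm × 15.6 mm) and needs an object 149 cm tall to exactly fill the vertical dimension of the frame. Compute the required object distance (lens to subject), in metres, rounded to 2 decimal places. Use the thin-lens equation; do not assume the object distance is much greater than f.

16.41 m

W: 149 cm = 1490 mm.
Magnification m = h/W = dᵢ/dₒ; combined with 1/f = 1/dₒ + 1/dᵢ this gives dₒ = f·(1 + W/h).
dₒ = 170 mm × (1 + 1490/15.6) = 170 × 96.5128 ≈ 16407.179 mm = 16.4072 m.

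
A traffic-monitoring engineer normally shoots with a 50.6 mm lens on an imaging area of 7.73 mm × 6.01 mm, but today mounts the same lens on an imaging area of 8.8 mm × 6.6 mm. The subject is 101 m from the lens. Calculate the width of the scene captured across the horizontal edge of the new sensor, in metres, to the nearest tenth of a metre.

17.6 m

The focal length stays 50.6 mm; the relevant sensor dimension is now w = 8.8 mm. Object distance dₒ = 101 m = 101000 mm.
Thin-lens field width W = w·(dₒ − f)/f = 8.8 × (101000 − 50.6)/50.6 ≈ 17556.417 mm = 17.5564 m.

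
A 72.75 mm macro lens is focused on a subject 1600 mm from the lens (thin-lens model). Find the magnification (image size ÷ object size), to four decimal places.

Thin lens: 1/f = 1/dₒ + 1/dᵢ → 1/dᵢ = 1/72.75 − 1/1600 = 0.0131207 mm⁻¹, so dᵢ ≈ 76.2154 mm.
Magnification m = dᵢ/dₒ = 76.2154/1600 ≈ 0.04763.

0.0476×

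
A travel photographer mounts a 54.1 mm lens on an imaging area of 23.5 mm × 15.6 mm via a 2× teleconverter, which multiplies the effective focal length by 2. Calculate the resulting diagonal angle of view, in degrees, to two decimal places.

14.85°

Effective focal length f = 54.1 × 2 = 108.2 mm.
Sensor diagonal = √(23.5² + 15.6²) = √795.6100 ≈ 28.2066 mm.
α = 2·arctan(28.207 / (2 × 108.2)) = 2·arctan(0.13034) ≈ 14.8526°.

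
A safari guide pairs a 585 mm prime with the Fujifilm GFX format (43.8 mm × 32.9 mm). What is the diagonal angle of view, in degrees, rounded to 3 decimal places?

Sensor diagonal = √(43.8² + 32.9²) = √3000.8500 ≈ 54.7800 mm.
Angle of view α = 2·arctan(d/2f) with d = 54.7800 mm and f = 585 mm.
d/2f = 0.04682; arctan(0.04682) ≈ 2.6807°, so α ≈ 5.3613°.

5.361°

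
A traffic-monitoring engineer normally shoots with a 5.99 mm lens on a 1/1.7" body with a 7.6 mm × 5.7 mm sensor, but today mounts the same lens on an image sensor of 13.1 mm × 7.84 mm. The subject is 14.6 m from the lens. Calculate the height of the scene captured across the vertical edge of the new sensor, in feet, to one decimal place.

62.7 ft

The focal length stays 5.99 mm; the relevant sensor dimension is now h = 7.84 mm. Object distance dₒ = 14.6 m = 14600 mm.
Thin-lens field height W = h·(dₒ − f)/f = 7.84 × (14600 − 5.99)/5.99 ≈ 19101.342 mm = 19101.342/304.8 ft = 62.6684 ft.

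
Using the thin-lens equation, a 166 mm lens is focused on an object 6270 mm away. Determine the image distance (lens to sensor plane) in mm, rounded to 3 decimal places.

170.514 mm

1/dᵢ = 1/f − 1/dₒ = 1/166 − 1/6270 = 0.0058646 mm⁻¹.
dᵢ = 1/0.0058646 ≈ 170.5144 mm.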